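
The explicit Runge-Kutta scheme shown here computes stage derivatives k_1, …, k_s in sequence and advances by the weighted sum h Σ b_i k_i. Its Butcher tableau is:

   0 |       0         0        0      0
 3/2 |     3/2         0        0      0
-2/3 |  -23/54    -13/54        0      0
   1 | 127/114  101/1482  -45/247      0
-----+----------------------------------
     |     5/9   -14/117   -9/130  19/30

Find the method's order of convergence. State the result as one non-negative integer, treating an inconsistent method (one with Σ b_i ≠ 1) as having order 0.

4

b = (5/9, -14/117, -9/130, 19/30)
c = (0, 3/2, -2/3, 1)
Ac = (0, 0, -13/36, 17/76)
Σ b_i: 5/9·1 + (-14/117)·1 + (-9/130)·1 + 19/30·1 = 1 ✓
b·c: (-14/117)·3/2 + (-9/130)·(-2/3) + 19/30·1 = 1/2 ✓
b·c²: (-14/117)·9/4 + (-9/130)·4/9 + 19/30·1 = 1/3 ✓
b·Ac: (-9/130)·(-13/36) + 19/30·17/76 = 1/6 ✓
b·c³: (-14/117)·27/8 + (-9/130)·(-8/27) + 19/30·1 = 1/4 ✓
b·(c∘Ac): (-9/130)·13/54 + 19/30·17/76 = 1/8 ✓
b·Ac²: (-9/130)·(-13/24) + 19/30·11/152 = 1/12 ✓
b·A²c: 19/30·5/76 = 1/24 ✓; 4 stages ⇒ order 4.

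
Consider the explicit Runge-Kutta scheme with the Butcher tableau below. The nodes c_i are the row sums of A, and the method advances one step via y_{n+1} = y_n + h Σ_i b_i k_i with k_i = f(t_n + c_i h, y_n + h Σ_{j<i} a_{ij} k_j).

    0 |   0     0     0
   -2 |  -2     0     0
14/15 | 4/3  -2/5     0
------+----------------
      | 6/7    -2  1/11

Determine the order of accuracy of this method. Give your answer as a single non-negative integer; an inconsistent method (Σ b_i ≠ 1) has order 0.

b = (6/7, -2, 1/11)
c = (0, -2, 14/15)
Ac = (0, 0, 4/5)
Σ b_i: 6/7·1 + (-2)·1 + 1/11·1 = -81/77 ≠ 1 ⇒ order 0.

0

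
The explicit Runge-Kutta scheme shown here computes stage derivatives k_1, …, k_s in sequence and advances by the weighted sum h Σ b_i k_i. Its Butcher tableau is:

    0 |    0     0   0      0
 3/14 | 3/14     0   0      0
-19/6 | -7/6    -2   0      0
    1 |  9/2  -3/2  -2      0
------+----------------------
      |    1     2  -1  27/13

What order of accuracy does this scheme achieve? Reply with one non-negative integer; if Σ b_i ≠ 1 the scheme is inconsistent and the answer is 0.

b = (1, 2, -1, 27/13)
c = (0, 3/14, -19/6, 1)
Ac = (0, 0, -3/7, 505/84)
Σ b_i: 1·1 + 2·1 + (-1)·1 + 27/13·1 = 53/13 ≠ 1 ⇒ order 0.

0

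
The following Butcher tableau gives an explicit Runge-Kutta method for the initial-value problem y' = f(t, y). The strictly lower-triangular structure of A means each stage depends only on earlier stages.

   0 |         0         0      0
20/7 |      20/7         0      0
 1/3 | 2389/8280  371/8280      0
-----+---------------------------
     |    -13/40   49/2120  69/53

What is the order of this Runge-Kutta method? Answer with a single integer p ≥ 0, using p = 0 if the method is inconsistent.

b = (-13/40, 49/2120, 69/53)
c = (0, 20/7, 1/3)
Ac = (0, 0, 53/414)
Σ b_i: (-13/40)·1 + 49/2120·1 + 69/53·1 = 1 ✓
b·c: 49/2120·20/7 + 69/53·1/3 = 1/2 ✓
b·c²: 49/2120·400/49 + 69/53·1/9 = 1/3 ✓
b·Ac: 69/53·53/414 = 1/6 ✓; 3 stages ⇒ order 3.

3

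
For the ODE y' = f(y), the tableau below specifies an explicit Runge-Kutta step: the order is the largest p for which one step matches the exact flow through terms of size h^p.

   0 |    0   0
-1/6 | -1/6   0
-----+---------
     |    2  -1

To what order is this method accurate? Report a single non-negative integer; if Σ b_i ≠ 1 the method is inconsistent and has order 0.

1

b = (2, -1)
c = (0, -1/6)
Σ b_i: 2·1 + (-1)·1 = 1 ✓
b·c: (-1)·(-1/6) = 1/6 ≠ 1/2 ⇒ order 1.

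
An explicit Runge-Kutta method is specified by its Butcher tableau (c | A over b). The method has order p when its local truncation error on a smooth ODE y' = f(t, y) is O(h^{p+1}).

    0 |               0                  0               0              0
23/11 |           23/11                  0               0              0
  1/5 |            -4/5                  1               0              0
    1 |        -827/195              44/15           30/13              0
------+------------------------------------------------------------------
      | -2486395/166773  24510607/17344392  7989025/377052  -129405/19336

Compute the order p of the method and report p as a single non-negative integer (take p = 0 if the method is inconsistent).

b = (-2486395/166773, 24510607/17344392, 7989025/377052, -129405/19336)
c = (0, 23/11, 1/5, 1)
Ac = (0, 0, 23/11, 1286/195)
Σ b_i: (-2486395/166773)·1 + 24510607/17344392·1 + 7989025/377052·1 + (-129405/19336)·1 = 1 ✓
b·c: 24510607/17344392·23/11 + 7989025/377052·1/5 + (-129405/19336)·1 = 1/2 ✓
b·c²: 24510607/17344392·529/121 + 7989025/377052·1/25 + (-129405/19336)·1 = 1/3 ✓
b·Ac: 7989025/377052·23/11 + (-129405/19336)·1286/195 = 1/6 ✓
b·c³: 24510607/17344392·12167/1331 + 7989025/377052·1/125 + (-129405/19336)·1 = 1700297/265870 ≠ 1/4 ⇒ order 3.
b·(c∘Ac): 7989025/377052·23/55 + (-129405/19336)·1286/195 = -6650309/188526 ≠ 1/8
b·Ac²: 7989025/377052·529/121 + (-129405/19336)·27706/2145 = 987307/159522 ≠ 1/12
b·A²c: (-129405/19336)·690/143 = -44644725/1382524 ≠ 1/24

3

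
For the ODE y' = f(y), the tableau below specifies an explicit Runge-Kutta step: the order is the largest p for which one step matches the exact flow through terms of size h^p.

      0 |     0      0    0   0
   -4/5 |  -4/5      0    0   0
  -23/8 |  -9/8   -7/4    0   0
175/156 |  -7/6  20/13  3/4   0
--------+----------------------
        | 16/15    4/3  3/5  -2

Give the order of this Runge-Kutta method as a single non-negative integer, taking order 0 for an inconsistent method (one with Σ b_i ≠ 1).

1

b = (16/15, 4/3, 3/5, -2)
c = (0, -4/5, -23/8, 175/156)
Ac = (0, 0, 7/5, -1409/416)
Σ b_i: 16/15·1 + 4/3·1 + 3/5·1 + (-2)·1 = 1 ✓
b·c: 4/3·(-4/5) + 3/5·(-23/8) + (-2)·175/156 = -1571/312 ≠ 1/2 ⇒ order 1.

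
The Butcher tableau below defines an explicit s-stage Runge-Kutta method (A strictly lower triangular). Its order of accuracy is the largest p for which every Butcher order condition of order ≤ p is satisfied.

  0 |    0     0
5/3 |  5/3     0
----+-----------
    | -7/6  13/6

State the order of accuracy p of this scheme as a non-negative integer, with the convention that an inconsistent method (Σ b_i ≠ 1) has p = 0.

1

b = (-7/6, 13/6)
c = (0, 5/3)
Σ b_i: (-7/6)·1 + 13/6·1 = 1 ✓
b·c: 13/6·5/3 = 65/18 ≠ 1/2 ⇒ order 1.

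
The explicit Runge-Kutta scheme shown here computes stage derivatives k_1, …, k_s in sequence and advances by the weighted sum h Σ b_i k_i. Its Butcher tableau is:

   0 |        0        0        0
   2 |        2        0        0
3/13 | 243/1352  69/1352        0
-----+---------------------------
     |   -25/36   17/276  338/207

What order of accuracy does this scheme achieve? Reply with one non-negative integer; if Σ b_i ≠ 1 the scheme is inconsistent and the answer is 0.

3

b = (-25/36, 17/276, 338/207)
c = (0, 2, 3/13)
Ac = (0, 0, 69/676)
Σ b_i: (-25/36)·1 + 17/276·1 + 338/207·1 = 1 ✓
b·c: 17/276·2 + 338/207·3/13 = 1/2 ✓
b·c²: 17/276·4 + 338/207·9/169 = 1/3 ✓
b·Ac: 338/207·69/676 = 1/6 ✓; 3 stages ⇒ order 3.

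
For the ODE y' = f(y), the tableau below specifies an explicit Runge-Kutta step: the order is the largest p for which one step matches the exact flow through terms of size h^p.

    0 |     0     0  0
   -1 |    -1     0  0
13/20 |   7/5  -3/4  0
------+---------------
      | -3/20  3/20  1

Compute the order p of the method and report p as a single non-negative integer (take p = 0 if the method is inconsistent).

2

b = (-3/20, 3/20, 1)
c = (0, -1, 13/20)
Ac = (0, 0, 3/4)
Σ b_i: (-3/20)·1 + 3/20·1 + 1·1 = 1 ✓
b·c: 3/20·(-1) + 1·13/20 = 1/2 ✓
b·c²: 3/20·1 + 1·169/400 = 229/400 ≠ 1/3 ⇒ order 2.
b·Ac: 1·3/4 = 3/4 ≠ 1/6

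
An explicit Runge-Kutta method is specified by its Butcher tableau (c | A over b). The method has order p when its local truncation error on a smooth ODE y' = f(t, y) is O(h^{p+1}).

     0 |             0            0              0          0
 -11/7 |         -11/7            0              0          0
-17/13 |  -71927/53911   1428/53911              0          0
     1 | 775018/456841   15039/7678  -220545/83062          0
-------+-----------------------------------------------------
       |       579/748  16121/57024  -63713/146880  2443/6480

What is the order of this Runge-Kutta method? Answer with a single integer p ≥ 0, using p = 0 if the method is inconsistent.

4

b = (579/748, 16121/57024, -63713/146880, 2443/6480)
c = (0, -11/7, -17/13, 1)
Ac = (0, 0, -204/4901, 963/2443)
Σ b_i: 579/748·1 + 16121/57024·1 + (-63713/146880)·1 + 2443/6480·1 = 1 ✓
b·c: 16121/57024·(-11/7) + (-63713/146880)·(-17/13) + 2443/6480·1 = 1/2 ✓
b·c²: 16121/57024·121/49 + (-63713/146880)·289/169 + 2443/6480·1 = 1/3 ✓
b·Ac: (-63713/146880)·(-204/4901) + 2443/6480·963/2443 = 1/6 ✓
b·c³: 16121/57024·(-1331/343) + (-63713/146880)·(-4913/2197) + 2443/6480·1 = 1/4 ✓
b·(c∘Ac): (-63713/146880)·3468/63713 + 2443/6480·963/2443 = 1/8 ✓
b·Ac²: (-63713/146880)·2244/34307 + 2443/6480·5067/17101 = 1/12 ✓
b·A²c: 2443/6480·270/2443 = 1/24 ✓; 4 stages ⇒ order 4.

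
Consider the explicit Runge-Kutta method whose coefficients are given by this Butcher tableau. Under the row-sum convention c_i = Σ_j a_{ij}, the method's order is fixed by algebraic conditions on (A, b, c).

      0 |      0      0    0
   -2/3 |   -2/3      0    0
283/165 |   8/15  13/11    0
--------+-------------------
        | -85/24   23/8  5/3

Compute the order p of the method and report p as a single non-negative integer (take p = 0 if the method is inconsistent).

1

b = (-85/24, 23/8, 5/3)
c = (0, -2/3, 283/165)
Ac = (0, 0, -26/33)
Σ b_i: (-85/24)·1 + 23/8·1 + 5/3·1 = 1 ✓
b·c: 23/8·(-2/3) + 5/3·283/165 = 373/396 ≠ 1/2 ⇒ order 1.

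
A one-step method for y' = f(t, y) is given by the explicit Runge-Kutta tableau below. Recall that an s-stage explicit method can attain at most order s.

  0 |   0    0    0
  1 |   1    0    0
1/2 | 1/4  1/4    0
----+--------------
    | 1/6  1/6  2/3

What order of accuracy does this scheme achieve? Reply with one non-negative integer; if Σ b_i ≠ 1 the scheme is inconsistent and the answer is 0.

b = (1/6, 1/6, 2/3)
c = (0, 1, 1/2)
Ac = (0, 0, 1/4)
Σ b_i: 1/6·1 + 1/6·1 + 2/3·1 = 1 ✓
b·c: 1/6·1 + 2/3·1/2 = 1/2 ✓
b·c²: 1/6·1 + 2/3·1/4 = 1/3 ✓
b·Ac: 2/3·1/4 = 1/6 ✓; 3 stages ⇒ order 3.

3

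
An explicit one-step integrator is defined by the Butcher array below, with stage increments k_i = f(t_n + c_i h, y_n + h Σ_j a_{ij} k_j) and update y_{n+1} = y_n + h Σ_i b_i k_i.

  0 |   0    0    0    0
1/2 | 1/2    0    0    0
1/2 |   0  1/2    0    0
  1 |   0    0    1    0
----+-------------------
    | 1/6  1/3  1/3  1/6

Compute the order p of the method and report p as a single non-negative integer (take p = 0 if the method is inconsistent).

b = (1/6, 1/3, 1/3, 1/6)
c = (0, 1/2, 1/2, 1)
Ac = (0, 0, 1/4, 1/2)
Σ b_i: 1/6·1 + 1/3·1 + 1/3·1 + 1/6·1 = 1 ✓
b·c: 1/3·1/2 + 1/3·1/2 + 1/6·1 = 1/2 ✓
b·c²: 1/3·1/4 + 1/3·1/4 + 1/6·1 = 1/3 ✓
b·Ac: 1/3·1/4 + 1/6·1/2 = 1/6 ✓
b·c³: 1/3·1/8 + 1/3·1/8 + 1/6·1 = 1/4 ✓
b·(c∘Ac): 1/3·1/8 + 1/6·1/2 = 1/8 ✓
b·Ac²: 1/3·1/8 + 1/6·1/4 = 1/12 ✓
b·A²c: 1/6·1/4 = 1/24 ✓; 4 stages ⇒ order 4.

4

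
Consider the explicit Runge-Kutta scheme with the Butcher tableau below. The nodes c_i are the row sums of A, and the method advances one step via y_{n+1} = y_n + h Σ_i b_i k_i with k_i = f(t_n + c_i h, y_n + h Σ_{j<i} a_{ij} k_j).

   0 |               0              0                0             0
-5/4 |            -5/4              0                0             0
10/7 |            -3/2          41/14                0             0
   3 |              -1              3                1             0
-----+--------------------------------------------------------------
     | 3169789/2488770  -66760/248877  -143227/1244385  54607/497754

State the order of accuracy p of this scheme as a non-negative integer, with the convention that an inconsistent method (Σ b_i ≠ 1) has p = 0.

b = (3169789/2488770, -66760/248877, -143227/1244385, 54607/497754)
c = (0, -5/4, 10/7, 3)
Ac = (0, 0, -205/56, -65/28)
Σ b_i: 3169789/2488770·1 + (-66760/248877)·1 + (-143227/1244385)·1 + 54607/497754·1 = 1 ✓
b·c: (-66760/248877)·(-5/4) + (-143227/1244385)·10/7 + 54607/497754·3 = 1/2 ✓
b·c²: (-66760/248877)·25/16 + (-143227/1244385)·100/49 + 54607/497754·9 = 1/3 ✓
b·Ac: (-143227/1244385)·(-205/56) + 54607/497754·(-65/28) = 1/6 ✓
b·c³: (-66760/248877)·(-125/64) + (-143227/1244385)·1000/343 + 54607/497754·27 = 4878663/1548568 ≠ 1/4 ⇒ order 3.
b·(c∘Ac): (-143227/1244385)·(-1025/196) + 54607/497754·(-195/28) = -322765/1991016 ≠ 1/8
b·Ac²: (-143227/1244385)·1025/224 + 54607/497754·5275/784 = 327465/1548568 ≠ 1/12
b·A²c: 54607/497754·(-205/56) = -1599205/3982032 ≠ 1/24

3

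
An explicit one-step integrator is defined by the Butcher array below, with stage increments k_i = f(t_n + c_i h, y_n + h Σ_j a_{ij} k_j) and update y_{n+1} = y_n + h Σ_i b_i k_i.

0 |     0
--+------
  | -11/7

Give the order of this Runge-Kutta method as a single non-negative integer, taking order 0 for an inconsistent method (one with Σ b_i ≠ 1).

0

b = (-11/7)
c = (0)
Σ b_i: (-11/7)·1 = -11/7 ≠ 1 ⇒ order 0.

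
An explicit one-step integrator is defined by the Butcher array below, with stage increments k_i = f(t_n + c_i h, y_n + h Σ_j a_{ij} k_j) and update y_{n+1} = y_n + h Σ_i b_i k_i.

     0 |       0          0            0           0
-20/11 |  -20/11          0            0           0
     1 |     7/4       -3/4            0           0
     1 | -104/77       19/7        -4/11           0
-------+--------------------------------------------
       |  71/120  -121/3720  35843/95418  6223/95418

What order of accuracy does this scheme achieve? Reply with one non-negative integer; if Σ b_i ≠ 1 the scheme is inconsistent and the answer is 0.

3

b = (71/120, -121/3720, 35843/95418, 6223/95418)
c = (0, -20/11, 1, 1)
Ac = (0, 0, 15/11, -408/77)
Σ b_i: 71/120·1 + (-121/3720)·1 + 35843/95418·1 + 6223/95418·1 = 1 ✓
b·c: (-121/3720)·(-20/11) + 35843/95418·1 + 6223/95418·1 = 1/2 ✓
b·c²: (-121/3720)·400/121 + 35843/95418·1 + 6223/95418·1 = 1/3 ✓
b·Ac: 35843/95418·15/11 + 6223/95418·(-408/77) = 1/6 ✓
b·c³: (-121/3720)·(-8000/1331) + 35843/95418·1 + 6223/95418·1 = 7/11 ≠ 1/4 ⇒ order 3.
b·(c∘Ac): 35843/95418·15/11 + 6223/95418·(-408/77) = 1/6 ≠ 1/8
b·Ac²: 35843/95418·(-300/121) + 6223/95418·7292/847 = -68876/186219 ≠ 1/12
b·A²c: 6223/95418·(-60/121) = -62230/1924263 ≠ 1/24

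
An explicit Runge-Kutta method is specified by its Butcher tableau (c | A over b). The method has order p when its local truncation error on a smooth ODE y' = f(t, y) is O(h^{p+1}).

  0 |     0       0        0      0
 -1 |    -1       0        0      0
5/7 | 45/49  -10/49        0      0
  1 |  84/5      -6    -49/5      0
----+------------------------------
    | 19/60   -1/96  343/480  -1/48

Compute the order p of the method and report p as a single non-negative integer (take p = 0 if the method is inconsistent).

4

b = (19/60, -1/96, 343/480, -1/48)
c = (0, -1, 5/7, 1)
Ac = (0, 0, 10/49, -1)
Σ b_i: 19/60·1 + (-1/96)·1 + 343/480·1 + (-1/48)·1 = 1 ✓
b·c: (-1/96)·(-1) + 343/480·5/7 + (-1/48)·1 = 1/2 ✓
b·c²: (-1/96)·1 + 343/480·25/49 + (-1/48)·1 = 1/3 ✓
b·Ac: 343/480·10/49 + (-1/48)·(-1) = 1/6 ✓
b·c³: (-1/96)·(-1) + 343/480·125/343 + (-1/48)·1 = 1/4 ✓
b·(c∘Ac): 343/480·50/343 + (-1/48)·(-1) = 1/8 ✓
b·Ac²: 343/480·(-10/49) + (-1/48)·(-11) = 1/12 ✓
b·A²c: (-1/48)·(-2) = 1/24 ✓; 4 stages ⇒ order 4.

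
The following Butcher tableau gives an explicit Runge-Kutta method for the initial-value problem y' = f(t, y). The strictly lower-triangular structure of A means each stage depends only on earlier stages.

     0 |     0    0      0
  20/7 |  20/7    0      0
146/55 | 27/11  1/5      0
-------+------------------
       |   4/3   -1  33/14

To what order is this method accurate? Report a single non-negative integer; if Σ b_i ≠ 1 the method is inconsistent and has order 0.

0

b = (4/3, -1, 33/14)
c = (0, 20/7, 146/55)
Ac = (0, 0, 4/7)
Σ b_i: 4/3·1 + (-1)·1 + 33/14·1 = 113/42 ≠ 1 ⇒ order 0.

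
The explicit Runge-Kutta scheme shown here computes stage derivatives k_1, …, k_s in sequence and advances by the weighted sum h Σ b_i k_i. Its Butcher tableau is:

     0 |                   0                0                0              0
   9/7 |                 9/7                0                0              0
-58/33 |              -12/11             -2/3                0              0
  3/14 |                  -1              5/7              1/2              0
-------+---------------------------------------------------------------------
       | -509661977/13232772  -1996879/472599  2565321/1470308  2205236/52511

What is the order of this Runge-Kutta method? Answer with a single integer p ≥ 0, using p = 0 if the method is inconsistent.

b = (-509661977/13232772, -1996879/472599, 2565321/1470308, 2205236/52511)
c = (0, 9/7, -58/33, 3/14)
Ac = (0, 0, -6/7, 64/1617)
Σ b_i: (-509661977/13232772)·1 + (-1996879/472599)·1 + 2565321/1470308·1 + 2205236/52511·1 = 1 ✓
b·c: (-1996879/472599)·9/7 + 2565321/1470308·(-58/33) + 2205236/52511·3/14 = 1/2 ✓
b·c²: (-1996879/472599)·81/49 + 2565321/1470308·3364/1089 + 2205236/52511·9/196 = 1/3 ✓
b·Ac: 2565321/1470308·(-6/7) + 2205236/52511·64/1617 = 1/6 ✓
b·c³: (-1996879/472599)·729/343 + 2565321/1470308·(-195112/35937) + 2205236/52511·27/2744 = -64334280793/3566232054 ≠ 1/4 ⇒ order 3.
b·(c∘Ac): 2565321/1470308·116/77 + 2205236/52511·32/3773 = 53757065/18011273 ≠ 1/8
b·Ac²: 2565321/1470308·(-54/49) + 2205236/52511·1017971/373527 = 8189804191/72780246 ≠ 1/12
b·A²c: 2205236/52511·(-3/7) = -6615708/367577 ≠ 1/24

3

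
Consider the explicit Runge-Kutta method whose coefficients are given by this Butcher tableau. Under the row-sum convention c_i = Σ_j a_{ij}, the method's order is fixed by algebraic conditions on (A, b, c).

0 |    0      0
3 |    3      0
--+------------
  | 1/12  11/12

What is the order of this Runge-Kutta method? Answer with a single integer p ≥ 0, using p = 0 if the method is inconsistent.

1

b = (1/12, 11/12)
c = (0, 3)
Σ b_i: 1/12·1 + 11/12·1 = 1 ✓
b·c: 11/12·3 = 11/4 ≠ 1/2 ⇒ order 1.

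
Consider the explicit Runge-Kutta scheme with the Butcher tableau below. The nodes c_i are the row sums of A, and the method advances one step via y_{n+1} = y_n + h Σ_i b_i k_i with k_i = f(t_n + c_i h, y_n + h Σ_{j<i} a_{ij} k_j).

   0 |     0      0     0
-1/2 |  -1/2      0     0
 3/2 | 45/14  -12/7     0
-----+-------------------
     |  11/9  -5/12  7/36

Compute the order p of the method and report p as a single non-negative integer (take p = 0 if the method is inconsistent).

3

b = (11/9, -5/12, 7/36)
c = (0, -1/2, 3/2)
Ac = (0, 0, 6/7)
Σ b_i: 11/9·1 + (-5/12)·1 + 7/36·1 = 1 ✓
b·c: (-5/12)·(-1/2) + 7/36·3/2 = 1/2 ✓
b·c²: (-5/12)·1/4 + 7/36·9/4 = 1/3 ✓
b·Ac: 7/36·6/7 = 1/6 ✓; 3 stages ⇒ order 3.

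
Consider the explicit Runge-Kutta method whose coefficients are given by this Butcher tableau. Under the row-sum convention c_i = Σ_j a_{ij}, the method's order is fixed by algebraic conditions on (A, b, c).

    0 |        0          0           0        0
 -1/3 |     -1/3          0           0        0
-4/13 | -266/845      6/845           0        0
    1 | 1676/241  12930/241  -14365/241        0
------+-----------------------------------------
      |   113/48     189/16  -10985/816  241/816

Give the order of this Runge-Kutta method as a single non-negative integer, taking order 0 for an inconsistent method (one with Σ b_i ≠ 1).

b = (113/48, 189/16, -10985/816, 241/816)
c = (0, -1/3, -4/13, 1)
Ac = (0, 0, -2/845, 110/241)
Σ b_i: 113/48·1 + 189/16·1 + (-10985/816)·1 + 241/816·1 = 1 ✓
b·c: 189/16·(-1/3) + (-10985/816)·(-4/13) + 241/816·1 = 1/2 ✓
b·c²: 189/16·1/9 + (-10985/816)·16/169 + 241/816·1 = 1/3 ✓
b·Ac: (-10985/816)·(-2/845) + 241/816·110/241 = 1/6 ✓
b·c³: 189/16·(-1/27) + (-10985/816)·(-64/2197) + 241/816·1 = 1/4 ✓
b·(c∘Ac): (-10985/816)·8/10985 + 241/816·110/241 = 1/8 ✓
b·Ac²: (-10985/816)·2/2535 + 241/816·230/723 = 1/12 ✓
b·A²c: 241/816·34/241 = 1/24 ✓; 4 stages ⇒ order 4.

4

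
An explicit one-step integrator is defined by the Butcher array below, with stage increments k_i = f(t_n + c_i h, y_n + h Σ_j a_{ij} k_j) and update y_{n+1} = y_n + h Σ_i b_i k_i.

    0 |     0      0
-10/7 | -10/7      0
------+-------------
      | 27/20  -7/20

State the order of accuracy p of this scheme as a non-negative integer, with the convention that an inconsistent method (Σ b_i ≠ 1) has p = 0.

b = (27/20, -7/20)
c = (0, -10/7)
Σ b_i: 27/20·1 + (-7/20)·1 = 1 ✓
b·c: (-7/20)·(-10/7) = 1/2 ✓; 2 stages ⇒ order 2.

2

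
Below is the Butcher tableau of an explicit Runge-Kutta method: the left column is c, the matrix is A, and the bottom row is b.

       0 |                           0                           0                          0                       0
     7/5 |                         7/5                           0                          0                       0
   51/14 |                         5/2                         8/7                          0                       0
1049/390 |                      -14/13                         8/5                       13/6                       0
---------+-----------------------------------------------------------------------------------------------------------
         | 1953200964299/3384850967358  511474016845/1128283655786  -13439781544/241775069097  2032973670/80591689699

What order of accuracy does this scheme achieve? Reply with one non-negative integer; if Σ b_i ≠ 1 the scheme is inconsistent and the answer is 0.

3

b = (1953200964299/3384850967358, 511474016845/1128283655786, -13439781544/241775069097, 2032973670/80591689699)
c = (0, 7/5, 51/14, 1049/390)
Ac = (0, 0, 8/5, 7093/700)
Σ b_i: 1953200964299/3384850967358·1 + 511474016845/1128283655786·1 + (-13439781544/241775069097)·1 + 2032973670/80591689699·1 = 1 ✓
b·c: 511474016845/1128283655786·7/5 + (-13439781544/241775069097)·51/14 + 2032973670/80591689699·1049/390 = 1/2 ✓
b·c²: 511474016845/1128283655786·49/25 + (-13439781544/241775069097)·2601/196 + 2032973670/80591689699·1100401/152100 = 1/3 ✓
b·Ac: (-13439781544/241775069097)·8/5 + 2032973670/80591689699·7093/700 = 1/6 ✓
b·c³: 511474016845/1128283655786·343/125 + (-13439781544/241775069097)·132651/2744 + 2032973670/80591689699·1154320649/59319000 = -6286635363607939/6600459386348100 ≠ 1/4 ⇒ order 3.
b·(c∘Ac): (-13439781544/241775069097)·204/35 + 2032973670/80591689699·7440557/273000 = 2929668989083/8059168969900 ≠ 1/8
b·Ac²: (-13439781544/241775069097)·56/25 + 2032973670/80591689699·1562539/49000 = 23013290039357/33848509673580 ≠ 1/12
b·A²c: 2032973670/80591689699·52/15 = 7047642056/80591689699 ≠ 1/24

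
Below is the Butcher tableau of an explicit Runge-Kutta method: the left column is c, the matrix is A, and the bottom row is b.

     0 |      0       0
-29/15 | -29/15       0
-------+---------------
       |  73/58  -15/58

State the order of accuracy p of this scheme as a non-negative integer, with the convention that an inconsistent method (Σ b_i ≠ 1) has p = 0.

b = (73/58, -15/58)
c = (0, -29/15)
Σ b_i: 73/58·1 + (-15/58)·1 = 1 ✓
b·c: (-15/58)·(-29/15) = 1/2 ✓; 2 stages ⇒ order 2.

2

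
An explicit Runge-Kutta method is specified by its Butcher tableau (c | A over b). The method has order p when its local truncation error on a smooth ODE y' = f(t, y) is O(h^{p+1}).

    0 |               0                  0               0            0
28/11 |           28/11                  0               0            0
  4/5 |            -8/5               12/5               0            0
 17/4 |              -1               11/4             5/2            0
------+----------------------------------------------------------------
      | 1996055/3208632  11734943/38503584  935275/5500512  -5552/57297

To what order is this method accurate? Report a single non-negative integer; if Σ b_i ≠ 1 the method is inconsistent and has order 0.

3

b = (1996055/3208632, 11734943/38503584, 935275/5500512, -5552/57297)
c = (0, 28/11, 4/5, 17/4)
Ac = (0, 0, 336/55, 9)
Σ b_i: 1996055/3208632·1 + 11734943/38503584·1 + 935275/5500512·1 + (-5552/57297)·1 = 1 ✓
b·c: 11734943/38503584·28/11 + 935275/5500512·4/5 + (-5552/57297)·17/4 = 1/2 ✓
b·c²: 11734943/38503584·784/121 + 935275/5500512·16/25 + (-5552/57297)·289/16 = 1/3 ✓
b·Ac: 935275/5500512·336/55 + (-5552/57297)·9 = 1/6 ✓
b·c³: 11734943/38503584·21952/1331 + 935275/5500512·64/125 + (-5552/57297)·4913/64 = -29304989/12605340 ≠ 1/4 ⇒ order 3.
b·(c∘Ac): 935275/5500512·1344/275 + (-5552/57297)·153/4 = -164750/57297 ≠ 1/8
b·Ac²: 935275/5500512·9408/605 + (-5552/57297)·1068/55 = 2402914/3151335 ≠ 1/12
b·A²c: (-5552/57297)·168/11 = -310912/210089 ≠ 1/24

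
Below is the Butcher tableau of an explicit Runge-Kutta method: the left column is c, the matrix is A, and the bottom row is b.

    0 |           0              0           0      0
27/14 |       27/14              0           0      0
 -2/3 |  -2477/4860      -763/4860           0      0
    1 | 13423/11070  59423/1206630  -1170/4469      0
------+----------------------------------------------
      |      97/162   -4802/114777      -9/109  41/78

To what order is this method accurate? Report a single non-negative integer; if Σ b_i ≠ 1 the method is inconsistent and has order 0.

b = (97/162, -4802/114777, -9/109, 41/78)
c = (0, 27/14, -2/3, 1)
Ac = (0, 0, -109/360, 221/820)
Σ b_i: 97/162·1 + (-4802/114777)·1 + (-9/109)·1 + 41/78·1 = 1 ✓
b·c: (-4802/114777)·27/14 + (-9/109)·(-2/3) + 41/78·1 = 1/2 ✓
b·c²: (-4802/114777)·729/196 + (-9/109)·4/9 + 41/78·1 = 1/3 ✓
b·Ac: (-9/109)·(-109/360) + 41/78·221/820 = 1/6 ✓
b·c³: (-4802/114777)·19683/2744 + (-9/109)·(-8/27) + 41/78·1 = 1/4 ✓
b·(c∘Ac): (-9/109)·109/540 + 41/78·221/820 = 1/8 ✓
b·Ac²: (-9/109)·(-327/560) + 41/78·767/11480 = 1/12 ✓
b·A²c: 41/78·13/164 = 1/24 ✓; 4 stages ⇒ order 4.

4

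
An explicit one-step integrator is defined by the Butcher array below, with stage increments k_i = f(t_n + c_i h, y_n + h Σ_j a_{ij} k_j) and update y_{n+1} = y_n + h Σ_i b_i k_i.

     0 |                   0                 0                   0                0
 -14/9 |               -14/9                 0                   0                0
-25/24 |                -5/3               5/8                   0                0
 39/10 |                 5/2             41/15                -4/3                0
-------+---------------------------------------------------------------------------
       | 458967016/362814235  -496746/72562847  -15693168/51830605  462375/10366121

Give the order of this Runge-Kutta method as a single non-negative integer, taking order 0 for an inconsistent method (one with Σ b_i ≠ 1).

b = (458967016/362814235, -496746/72562847, -15693168/51830605, 462375/10366121)
c = (0, -14/9, -25/24, 39/10)
Ac = (0, 0, -35/36, -773/270)
Σ b_i: 458967016/362814235·1 + (-496746/72562847)·1 + (-15693168/51830605)·1 + 462375/10366121·1 = 1 ✓
b·c: (-496746/72562847)·(-14/9) + (-15693168/51830605)·(-25/24) + 462375/10366121·39/10 = 1/2 ✓
b·c²: (-496746/72562847)·196/81 + (-15693168/51830605)·625/576 + 462375/10366121·1521/100 = 1/3 ✓
b·Ac: (-15693168/51830605)·(-35/36) + 462375/10366121·(-773/270) = 1/6 ✓
b·c³: (-496746/72562847)·(-2744/729) + (-15693168/51830605)·(-15625/13824) + 462375/10366121·59319/1000 = 26993322335/8956328544 ≠ 1/4 ⇒ order 3.
b·(c∘Ac): (-15693168/51830605)·875/864 + 462375/10366121·(-10049/900) = -300285605/373180356 ≠ 1/8
b·Ac²: (-15693168/51830605)·245/162 + 462375/10366121·100451/19440 = -1018439927/4478164272 ≠ 1/12
b·A²c: 462375/10366121·35/27 = 599375/10366121 ≠ 1/24

3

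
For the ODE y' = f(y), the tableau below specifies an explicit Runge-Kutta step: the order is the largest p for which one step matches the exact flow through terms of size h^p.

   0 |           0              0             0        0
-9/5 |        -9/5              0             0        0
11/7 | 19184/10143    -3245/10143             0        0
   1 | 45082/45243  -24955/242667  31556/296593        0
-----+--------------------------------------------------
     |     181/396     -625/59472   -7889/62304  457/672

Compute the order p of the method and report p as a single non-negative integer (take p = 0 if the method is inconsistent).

b = (181/396, -625/59472, -7889/62304, 457/672)
c = (0, -9/5, 11/7, 1)
Ac = (0, 0, 649/1127, 161/457)
Σ b_i: 181/396·1 + (-625/59472)·1 + (-7889/62304)·1 + 457/672·1 = 1 ✓
b·c: (-625/59472)·(-9/5) + (-7889/62304)·11/7 + 457/672·1 = 1/2 ✓
b·c²: (-625/59472)·81/25 + (-7889/62304)·121/49 + 457/672·1 = 1/3 ✓
b·Ac: (-7889/62304)·649/1127 + 457/672·161/457 = 1/6 ✓
b·c³: (-625/59472)·(-729/125) + (-7889/62304)·1331/343 + 457/672·1 = 1/4 ✓
b·(c∘Ac): (-7889/62304)·7139/7889 + 457/672·161/457 = 1/8 ✓
b·Ac²: (-7889/62304)·(-5841/5635) + 457/672·(-161/2285) = 1/12 ✓
b·A²c: 457/672·28/457 = 1/24 ✓; 4 stages ⇒ order 4.

4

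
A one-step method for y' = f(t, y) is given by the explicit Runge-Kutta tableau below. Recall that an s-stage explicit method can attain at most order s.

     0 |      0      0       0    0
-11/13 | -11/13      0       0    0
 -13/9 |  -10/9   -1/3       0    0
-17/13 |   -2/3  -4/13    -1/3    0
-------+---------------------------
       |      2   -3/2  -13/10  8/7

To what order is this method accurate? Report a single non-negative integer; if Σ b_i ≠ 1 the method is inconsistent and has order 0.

b = (2, -3/2, -13/10, 8/7)
c = (0, -11/13, -13/9, -17/13)
Ac = (0, 0, 11/39, 3385/4563)
Σ b_i: 2·1 + (-3/2)·1 + (-13/10)·1 + 8/7·1 = 12/35 ≠ 1 ⇒ order 0.

0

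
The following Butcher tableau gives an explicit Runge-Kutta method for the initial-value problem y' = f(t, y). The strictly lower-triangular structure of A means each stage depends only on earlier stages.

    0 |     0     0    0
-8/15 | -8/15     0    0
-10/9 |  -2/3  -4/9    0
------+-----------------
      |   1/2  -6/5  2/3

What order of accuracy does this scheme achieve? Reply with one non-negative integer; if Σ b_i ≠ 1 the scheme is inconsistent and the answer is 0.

0

b = (1/2, -6/5, 2/3)
c = (0, -8/15, -10/9)
Ac = (0, 0, 32/135)
Σ b_i: 1/2·1 + (-6/5)·1 + 2/3·1 = -1/30 ≠ 1 ⇒ order 0.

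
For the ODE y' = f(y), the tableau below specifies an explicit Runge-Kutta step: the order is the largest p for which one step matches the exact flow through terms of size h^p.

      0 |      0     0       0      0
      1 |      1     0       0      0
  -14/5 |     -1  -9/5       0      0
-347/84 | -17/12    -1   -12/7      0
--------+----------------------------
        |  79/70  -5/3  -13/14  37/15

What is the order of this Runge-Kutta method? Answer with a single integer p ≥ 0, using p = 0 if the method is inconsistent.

b = (79/70, -5/3, -13/14, 37/15)
c = (0, 1, -14/5, -347/84)
Ac = (0, 0, -9/5, 19/5)
Σ b_i: 79/70·1 + (-5/3)·1 + (-13/14)·1 + 37/15·1 = 1 ✓
b·c: (-5/3)·1 + (-13/14)·(-14/5) + 37/15·(-347/84) = -11663/1260 ≠ 1/2 ⇒ order 1.

1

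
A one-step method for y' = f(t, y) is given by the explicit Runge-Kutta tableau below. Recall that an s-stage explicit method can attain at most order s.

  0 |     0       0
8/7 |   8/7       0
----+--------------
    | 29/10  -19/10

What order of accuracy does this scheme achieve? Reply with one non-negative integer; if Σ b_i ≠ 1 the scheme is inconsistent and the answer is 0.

b = (29/10, -19/10)
c = (0, 8/7)
Σ b_i: 29/10·1 + (-19/10)·1 = 1 ✓
b·c: (-19/10)·8/7 = -76/35 ≠ 1/2 ⇒ order 1.

1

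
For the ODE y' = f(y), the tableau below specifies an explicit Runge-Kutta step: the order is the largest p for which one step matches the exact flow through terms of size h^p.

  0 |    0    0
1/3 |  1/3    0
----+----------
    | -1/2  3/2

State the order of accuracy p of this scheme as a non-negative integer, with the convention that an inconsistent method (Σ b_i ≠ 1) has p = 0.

2

b = (-1/2, 3/2)
c = (0, 1/3)
Σ b_i: (-1/2)·1 + 3/2·1 = 1 ✓
b·c: 3/2·1/3 = 1/2 ✓; 2 stages ⇒ order 2.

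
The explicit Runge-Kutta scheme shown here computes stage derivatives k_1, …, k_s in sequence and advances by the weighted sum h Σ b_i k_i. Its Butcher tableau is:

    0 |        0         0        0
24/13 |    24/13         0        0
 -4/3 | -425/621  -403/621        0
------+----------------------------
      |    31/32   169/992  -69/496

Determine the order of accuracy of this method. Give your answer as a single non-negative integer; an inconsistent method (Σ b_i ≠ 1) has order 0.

b = (31/32, 169/992, -69/496)
c = (0, 24/13, -4/3)
Ac = (0, 0, -248/207)
Σ b_i: 31/32·1 + 169/992·1 + (-69/496)·1 = 1 ✓
b·c: 169/992·24/13 + (-69/496)·(-4/3) = 1/2 ✓
b·c²: 169/992·576/169 + (-69/496)·16/9 = 1/3 ✓
b·Ac: (-69/496)·(-248/207) = 1/6 ✓; 3 stages ⇒ order 3.

3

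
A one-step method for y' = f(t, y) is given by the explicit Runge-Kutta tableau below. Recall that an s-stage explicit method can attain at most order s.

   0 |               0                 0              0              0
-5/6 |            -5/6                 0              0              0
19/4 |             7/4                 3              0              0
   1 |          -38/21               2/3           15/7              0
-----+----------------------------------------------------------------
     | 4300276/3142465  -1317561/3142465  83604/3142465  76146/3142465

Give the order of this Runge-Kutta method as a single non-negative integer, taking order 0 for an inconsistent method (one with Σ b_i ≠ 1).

b = (4300276/3142465, -1317561/3142465, 83604/3142465, 76146/3142465)
c = (0, -5/6, 19/4, 1)
Ac = (0, 0, -5/2, 2425/252)
Σ b_i: 4300276/3142465·1 + (-1317561/3142465)·1 + 83604/3142465·1 + 76146/3142465·1 = 1 ✓
b·c: (-1317561/3142465)·(-5/6) + 83604/3142465·19/4 + 76146/3142465·1 = 1/2 ✓
b·c²: (-1317561/3142465)·25/36 + 83604/3142465·361/16 + 76146/3142465·1 = 1/3 ✓
b·Ac: 83604/3142465·(-5/2) + 76146/3142465·2425/252 = 1/6 ✓
b·c³: (-1317561/3142465)·(-125/216) + 83604/3142465·6859/64 + 76146/3142465·1 = 282200281/90502992 ≠ 1/4 ⇒ order 3.
b·(c∘Ac): 83604/3142465·(-95/8) + 76146/3142465·2425/252 = -156026/1885479 ≠ 1/8
b·Ac²: 83604/3142465·25/12 + 76146/3142465·147605/3024 = 56029693/45251496 ≠ 1/12
b·A²c: 76146/3142465·(-75/14) = -81585/628493 ≠ 1/24

3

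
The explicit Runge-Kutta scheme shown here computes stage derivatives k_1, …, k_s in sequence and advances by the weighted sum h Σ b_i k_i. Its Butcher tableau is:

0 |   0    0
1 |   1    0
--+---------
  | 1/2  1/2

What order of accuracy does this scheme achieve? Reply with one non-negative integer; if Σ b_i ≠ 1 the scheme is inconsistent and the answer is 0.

2

b = (1/2, 1/2)
c = (0, 1)
Σ b_i: 1/2·1 + 1/2·1 = 1 ✓
b·c: 1/2·1 = 1/2 ✓; 2 stages ⇒ order 2.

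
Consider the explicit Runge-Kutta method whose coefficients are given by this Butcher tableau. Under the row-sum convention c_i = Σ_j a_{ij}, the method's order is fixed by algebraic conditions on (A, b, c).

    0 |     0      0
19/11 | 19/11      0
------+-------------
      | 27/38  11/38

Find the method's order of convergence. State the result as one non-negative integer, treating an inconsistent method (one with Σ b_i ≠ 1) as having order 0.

b = (27/38, 11/38)
c = (0, 19/11)
Σ b_i: 27/38·1 + 11/38·1 = 1 ✓
b·c: 11/38·19/11 = 1/2 ✓; 2 stages ⇒ order 2.

2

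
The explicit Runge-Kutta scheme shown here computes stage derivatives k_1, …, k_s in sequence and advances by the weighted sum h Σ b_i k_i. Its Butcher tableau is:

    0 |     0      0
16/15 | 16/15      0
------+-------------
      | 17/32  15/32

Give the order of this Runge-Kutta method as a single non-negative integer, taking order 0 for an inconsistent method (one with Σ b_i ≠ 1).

2

b = (17/32, 15/32)
c = (0, 16/15)
Σ b_i: 17/32·1 + 15/32·1 = 1 ✓
b·c: 15/32·16/15 = 1/2 ✓; 2 stages ⇒ order 2.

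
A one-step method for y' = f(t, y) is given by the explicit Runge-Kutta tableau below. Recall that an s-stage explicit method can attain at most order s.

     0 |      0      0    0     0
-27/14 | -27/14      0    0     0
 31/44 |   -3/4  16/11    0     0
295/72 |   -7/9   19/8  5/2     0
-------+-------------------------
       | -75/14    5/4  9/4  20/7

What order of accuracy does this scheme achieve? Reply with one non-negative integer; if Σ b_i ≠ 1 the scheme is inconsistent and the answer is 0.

1

b = (-75/14, 5/4, 9/4, 20/7)
c = (0, -27/14, 31/44, 295/72)
Ac = (0, 0, -216/77, -3473/1232)
Σ b_i: (-75/14)·1 + 5/4·1 + 9/4·1 + 20/7·1 = 1 ✓
b·c: 5/4·(-27/14) + 9/4·31/44 + 20/7·295/72 = 120647/11088 ≠ 1/2 ⇒ order 1.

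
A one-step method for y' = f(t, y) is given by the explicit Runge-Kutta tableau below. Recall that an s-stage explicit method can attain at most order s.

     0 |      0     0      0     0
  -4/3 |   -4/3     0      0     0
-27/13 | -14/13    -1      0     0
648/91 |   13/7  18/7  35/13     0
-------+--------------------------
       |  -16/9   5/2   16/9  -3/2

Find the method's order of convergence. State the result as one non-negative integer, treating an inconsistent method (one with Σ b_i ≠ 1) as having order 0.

1

b = (-16/9, 5/2, 16/9, -3/2)
c = (0, -4/3, -27/13, 648/91)
Ac = (0, 0, 4/3, -10671/1183)
Σ b_i: (-16/9)·1 + 5/2·1 + 16/9·1 + (-3/2)·1 = 1 ✓
b·c: 5/2·(-4/3) + 16/9·(-27/13) + (-3/2)·648/91 = -4834/273 ≠ 1/2 ⇒ order 1.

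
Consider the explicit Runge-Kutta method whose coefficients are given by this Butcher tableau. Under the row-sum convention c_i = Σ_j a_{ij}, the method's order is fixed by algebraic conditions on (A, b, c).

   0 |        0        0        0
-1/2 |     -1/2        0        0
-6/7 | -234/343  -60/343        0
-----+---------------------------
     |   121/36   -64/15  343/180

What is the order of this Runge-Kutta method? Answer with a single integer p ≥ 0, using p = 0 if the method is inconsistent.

3

b = (121/36, -64/15, 343/180)
c = (0, -1/2, -6/7)
Ac = (0, 0, 30/343)
Σ b_i: 121/36·1 + (-64/15)·1 + 343/180·1 = 1 ✓
b·c: (-64/15)·(-1/2) + 343/180·(-6/7) = 1/2 ✓
b·c²: (-64/15)·1/4 + 343/180·36/49 = 1/3 ✓
b·Ac: 343/180·30/343 = 1/6 ✓; 3 stages ⇒ order 3.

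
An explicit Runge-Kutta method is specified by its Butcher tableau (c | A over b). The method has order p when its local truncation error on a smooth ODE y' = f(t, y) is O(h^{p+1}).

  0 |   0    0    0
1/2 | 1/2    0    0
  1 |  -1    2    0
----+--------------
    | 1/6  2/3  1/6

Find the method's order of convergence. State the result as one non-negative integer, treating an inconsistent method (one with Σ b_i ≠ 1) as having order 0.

b = (1/6, 2/3, 1/6)
c = (0, 1/2, 1)
Ac = (0, 0, 1)
Σ b_i: 1/6·1 + 2/3·1 + 1/6·1 = 1 ✓
b·c: 2/3·1/2 + 1/6·1 = 1/2 ✓
b·c²: 2/3·1/4 + 1/6·1 = 1/3 ✓
b·Ac: 1/6·1 = 1/6 ✓; 3 stages ⇒ order 3.

3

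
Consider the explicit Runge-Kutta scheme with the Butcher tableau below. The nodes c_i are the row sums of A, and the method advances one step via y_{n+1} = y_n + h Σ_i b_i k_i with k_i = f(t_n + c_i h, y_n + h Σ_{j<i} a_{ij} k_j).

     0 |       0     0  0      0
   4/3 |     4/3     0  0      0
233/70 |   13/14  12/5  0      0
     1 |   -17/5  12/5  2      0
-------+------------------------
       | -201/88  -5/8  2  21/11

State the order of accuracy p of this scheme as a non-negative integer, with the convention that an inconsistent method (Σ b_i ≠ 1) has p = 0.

b = (-201/88, -5/8, 2, 21/11)
c = (0, 4/3, 233/70, 1)
Ac = (0, 0, 16/5, 69/7)
Σ b_i: (-201/88)·1 + (-5/8)·1 + 2·1 + 21/11·1 = 1 ✓
b·c: (-5/8)·4/3 + 2·233/70 + 21/11·1 = 17863/2310 ≠ 1/2 ⇒ order 1.

1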